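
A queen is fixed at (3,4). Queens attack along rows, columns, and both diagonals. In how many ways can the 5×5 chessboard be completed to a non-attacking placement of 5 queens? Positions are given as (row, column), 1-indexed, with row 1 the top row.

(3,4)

2

Branch on row 1: col 1 → 0; col 3 → 1; col 5 → 1.
Sum: 0 + 1 + 1 = 2.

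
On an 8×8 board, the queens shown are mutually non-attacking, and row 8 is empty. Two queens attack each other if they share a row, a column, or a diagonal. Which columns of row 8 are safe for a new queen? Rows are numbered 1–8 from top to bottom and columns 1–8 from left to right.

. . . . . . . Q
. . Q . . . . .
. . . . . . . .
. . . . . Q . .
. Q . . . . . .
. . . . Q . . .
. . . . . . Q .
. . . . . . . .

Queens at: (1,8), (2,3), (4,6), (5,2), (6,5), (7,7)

(1,8) attacks row 8 at column 8 and diagonals 1.
(2,3) attacks row 8 at column 3.
(4,6) attacks row 8 at column 6 and diagonals 2.
(5,2) attacks row 8 at column 2 and diagonals 5.
(6,5) attacks row 8 at column 5 and diagonals 3, 7.
(7,7) attacks row 8 at column 7 and diagonals 6, 8.
Attacked columns: {1, 2, 3, 5, 6, 7, 8}. Safe: {4}.

columns 4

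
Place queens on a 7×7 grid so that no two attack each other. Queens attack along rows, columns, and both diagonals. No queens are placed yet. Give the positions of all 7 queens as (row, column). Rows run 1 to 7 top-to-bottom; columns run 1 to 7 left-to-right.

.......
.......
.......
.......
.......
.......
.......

Row 1: Safe: 1, 2, 3, 4, 5, 6, 7. Place at column 3.
Row 2: attacked by (1,3)→{2,3,4}. Safe: 1, 5, 6, 7. Place at column 6.
Row 3: attacked by (1,3)→{1,3,5}; (2,6)→{5,6,7}. Safe: 2, 4. Place at column 2.
Row 4: attacked by (1,3)→{3,6}; (2,6)→{4,6}; (3,2)→{1,2,3}. Safe: 5, 7. Place at column 5.
Row 5: attacked by (1,3)→{3,7}; (2,6)→{3,6}; (3,2)→{2,4}; (4,5)→{4,5,6}. Safe: 1. Place at column 1.
Row 6: attacked by (1,3)→{3}; (2,6)→{2,6}; (3,2)→{2,5}; (4,5)→{3,5,7}; (5,1)→{1,2}. Safe: 4. Place at column 4.
Row 7: attacked by (1,3)→{3}; (2,6)→{1,6}; (3,2)→{2,6}; (4,5)→{2,5}; (5,1)→{1,3}; (6,4)→{3,4,5}. Safe: 7. Place at column 7.
Columns [3, 6, 2, 5, 1, 4, 7], r−c [-2, -4, 1, -1, 4, 2, 0], r+c [4, 8, 5, 9, 6, 10, 14] are all distinct, so no two queens attack.

(1,3) (2,6) (3,2) (4,5) (5,1) (6,4) (7,7)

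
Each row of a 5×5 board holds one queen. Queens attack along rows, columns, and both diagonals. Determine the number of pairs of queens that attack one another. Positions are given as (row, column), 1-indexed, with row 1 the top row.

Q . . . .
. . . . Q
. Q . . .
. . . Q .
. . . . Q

Same column: (2,5)–(5,5) (column 5).
Same diagonal: (1,1)–(4,4) (|1−4| = |1−4| = 3); (1,1)–(5,5) (|1−5| = |1−5| = 4); (4,4)–(5,5) (|4−5| = |4−5| = 1).
Total attacking pairs: 4.

4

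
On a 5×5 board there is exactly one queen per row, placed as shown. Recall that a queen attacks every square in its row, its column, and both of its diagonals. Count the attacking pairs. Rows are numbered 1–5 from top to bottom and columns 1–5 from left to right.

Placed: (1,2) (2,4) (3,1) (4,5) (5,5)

2

Same column: (4,5)–(5,5) (column 5).
Same diagonal: (1,2)–(4,5) (|1−4| = |2−5| = 3).
Total attacking pairs: 2.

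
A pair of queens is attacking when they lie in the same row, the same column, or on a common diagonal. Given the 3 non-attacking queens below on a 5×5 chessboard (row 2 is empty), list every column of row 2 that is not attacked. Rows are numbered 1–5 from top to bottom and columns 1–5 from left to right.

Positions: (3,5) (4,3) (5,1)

(3,5) attacks row 2 at column 5 and diagonals 4.
(4,3) attacks row 2 at column 3 and diagonals 1, 5.
(5,1) attacks row 2 at column 1 and diagonals 4.
Attacked columns: {1, 3, 4, 5}. Safe: {2}.

columns 2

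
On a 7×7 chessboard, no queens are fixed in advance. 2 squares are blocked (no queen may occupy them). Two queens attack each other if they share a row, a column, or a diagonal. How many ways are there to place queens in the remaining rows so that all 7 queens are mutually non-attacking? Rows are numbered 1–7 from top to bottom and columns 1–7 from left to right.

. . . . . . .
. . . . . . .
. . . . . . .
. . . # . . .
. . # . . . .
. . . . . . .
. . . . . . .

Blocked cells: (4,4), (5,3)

26

Branch on row 1: col 1 → 3; col 2 → 4; col 3 → 4; col 4 → 5; col 5 → 2; col 6 → 4; col 7 → 4.
Sum: 3 + 4 + 4 + 5 + 2 + 4 + 4 = 26.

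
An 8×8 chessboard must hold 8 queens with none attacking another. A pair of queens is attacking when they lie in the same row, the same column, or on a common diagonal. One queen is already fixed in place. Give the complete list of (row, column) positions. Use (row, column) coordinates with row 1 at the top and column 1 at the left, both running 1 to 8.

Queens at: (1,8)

(1,8) (2,2) (3,4) (4,1) (5,7) (6,5) (7,3) (8,6)

Row 2: attacked by (1,8)→{7,8}. Safe: 1, 2, 3, 4, 5, 6. Place at column 2.
Row 3: attacked by (1,8)→{6,8}; (2,2)→{1,2,3}. Safe: 4, 5, 7. Place at column 4.
Row 4: attacked by (1,8)→{5,8}; (2,2)→{2,4}; (3,4)→{3,4,5}. Safe: 1, 6, 7. Place at column 1.
Row 5: attacked by (1,8)→{4,8}; (2,2)→{2,5}; (3,4)→{2,4,6}; (4,1)→{1,2}. Safe: 3, 7. Place at column 7.
Row 6: attacked by (1,8)→{3,8}; (2,2)→{2,6}; (3,4)→{1,4,7}; (4,1)→{1,3}; (5,7)→{6,7,8}. Safe: 5. Place at column 5.
Row 7: attacked by (1,8)→{2,8}; (2,2)→{2,7}; (3,4)→{4,8}; (4,1)→{1,4}; (5,7)→{5,7}; (6,5)→{4,5,6}. Safe: 3. Place at column 3.
Row 8: attacked by (1,8)→{1,8}; (2,2)→{2,8}; (3,4)→{4}; (4,1)→{1,5}; (5,7)→{4,7}; (6,5)→{3,5,7}; (7,3)→{2,3,4}. Safe: 6. Place at column 6.
Columns [8, 2, 4, 1, 7, 5, 3, 6], r−c [-7, 0, -1, 3, -2, 1, 4, 2], r+c [9, 4, 7, 5, 12, 11, 10, 14] are all distinct, so no two queens attack.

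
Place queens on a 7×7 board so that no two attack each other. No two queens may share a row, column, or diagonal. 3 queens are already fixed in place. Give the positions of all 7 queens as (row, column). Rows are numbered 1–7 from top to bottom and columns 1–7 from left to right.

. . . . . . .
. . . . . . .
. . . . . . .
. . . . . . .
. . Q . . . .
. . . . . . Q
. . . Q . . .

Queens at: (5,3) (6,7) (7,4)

(1,1) (2,5) (3,2) (4,6) (5,3) (6,7) (7,4)

Row 1: attacked by (5,3)→{3,7}; (6,7)→{2,7}; (7,4)→{4}. Safe: 1, 5, 6. Place at column 1.
Row 2: attacked by (1,1)→{1,2}; (5,3)→{3,6}; (6,7)→{3,7}; (7,4)→{4}. Safe: 5. Place at column 5.
Row 3: attacked by (1,1)→{1,3}; (2,5)→{4,5,6}; (5,3)→{1,3,5}; (6,7)→{4,7}; (7,4)→{4}. Safe: 2. Place at column 2.
Row 4: attacked by (1,1)→{1,4}; (2,5)→{3,5,7}; (3,2)→{1,2,3}; (5,3)→{2,3,4}; (6,7)→{5,7}; (7,4)→{1,4,7}. Safe: 6. Place at column 6.
Columns [1, 5, 2, 6, 3, 7, 4], r−c [0, -3, 1, -2, 2, -1, 3], r+c [2, 7, 5, 10, 8, 13, 11] are all distinct, so no two queens attack.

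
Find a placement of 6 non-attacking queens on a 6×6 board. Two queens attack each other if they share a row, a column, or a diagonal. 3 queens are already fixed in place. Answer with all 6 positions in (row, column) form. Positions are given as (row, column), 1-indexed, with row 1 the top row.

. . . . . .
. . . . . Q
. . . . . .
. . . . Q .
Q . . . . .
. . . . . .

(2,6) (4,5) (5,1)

(1,3) (2,6) (3,2) (4,5) (5,1) (6,4)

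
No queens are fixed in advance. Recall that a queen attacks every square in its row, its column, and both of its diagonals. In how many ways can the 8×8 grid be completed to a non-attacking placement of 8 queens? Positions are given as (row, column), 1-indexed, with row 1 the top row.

92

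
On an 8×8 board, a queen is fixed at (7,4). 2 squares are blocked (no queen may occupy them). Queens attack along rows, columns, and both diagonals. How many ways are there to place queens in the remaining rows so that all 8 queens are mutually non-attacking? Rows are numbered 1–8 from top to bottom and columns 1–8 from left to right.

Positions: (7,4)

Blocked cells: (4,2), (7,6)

8

Branch on row 1: col 1 → 0; col 2 → 0; col 3 → 3; col 5 → 3; col 6 → 1; col 7 → 0; col 8 → 1.
Sum: 0 + 0 + 3 + 3 + 1 + 0 + 1 = 8.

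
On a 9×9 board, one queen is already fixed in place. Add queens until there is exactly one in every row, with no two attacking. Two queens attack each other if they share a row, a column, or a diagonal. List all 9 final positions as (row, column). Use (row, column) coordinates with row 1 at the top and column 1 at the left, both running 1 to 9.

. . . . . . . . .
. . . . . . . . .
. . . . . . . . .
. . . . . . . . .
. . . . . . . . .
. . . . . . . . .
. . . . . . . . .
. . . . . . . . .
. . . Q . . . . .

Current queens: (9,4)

(1,6) (2,8) (3,2) (4,7) (5,1) (6,3) (7,5) (8,9) (9,4)

Row 1: attacked by (9,4)→{4}. Safe: 1, 2, 3, 5, 6, 7, 8, 9. Place at column 6.
Row 2: attacked by (1,6)→{5,6,7}; (9,4)→{4}. Safe: 1, 2, 3, 8, 9. Place at column 8.
Row 3: attacked by (1,6)→{4,6,8}; (2,8)→{7,8,9}; (9,4)→{4}. Safe: 1, 2, 3, 5. Place at column 2.
Row 4: attacked by (1,6)→{3,6,9}; (2,8)→{6,8}; (3,2)→{1,2,3}; (9,4)→{4,9}. Safe: 5, 7. Place at column 7.
Row 5: attacked by (1,6)→{2,6}; (2,8)→{5,8}; (3,2)→{2,4}; (4,7)→{6,7,8}; (9,4)→{4,8}. Safe: 1, 3, 9. Place at column 1.
Row 6: attacked by (1,6)→{1,6}; (2,8)→{4,8}; (3,2)→{2,5}; (4,7)→{5,7,9}; (5,1)→{1,2}; (9,4)→{1,4,7}. Safe: 3. Place at column 3.
Row 7: attacked by (1,6)→{6}; (2,8)→{3,8}; (3,2)→{2,6}; (4,7)→{4,7}; (5,1)→{1,3}; (6,3)→{2,3,4}; (9,4)→{2,4,6}. Safe: 5, 9. Place at column 5.
Row 8: attacked by (1,6)→{6}; (2,8)→{2,8}; (3,2)→{2,7}; (4,7)→{3,7}; (5,1)→{1,4}; (6,3)→{1,3,5}; (7,5)→{4,5,6}; (9,4)→{3,4,5}. Safe: 9. Place at column 9.
Columns [6, 8, 2, 7, 1, 3, 5, 9, 4], r−c [-5, -6, 1, -3, 4, 3, 2, -1, 5], r+c [7, 10, 5, 11, 6, 9, 12, 17, 13] are all distinct, so no two queens attack.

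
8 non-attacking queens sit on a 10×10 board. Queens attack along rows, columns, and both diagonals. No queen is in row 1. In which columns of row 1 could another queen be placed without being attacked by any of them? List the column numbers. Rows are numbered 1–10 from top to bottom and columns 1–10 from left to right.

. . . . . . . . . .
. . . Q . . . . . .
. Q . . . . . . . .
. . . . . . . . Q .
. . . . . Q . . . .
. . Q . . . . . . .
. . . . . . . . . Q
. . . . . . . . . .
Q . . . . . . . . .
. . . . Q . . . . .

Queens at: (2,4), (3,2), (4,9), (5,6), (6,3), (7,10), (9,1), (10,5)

columns 7

(2,4) attacks row 1 at column 4 and diagonals 3, 5.
(3,2) attacks row 1 at column 2 and diagonals 4.
(4,9) attacks row 1 at column 9 and diagonals 6.
(5,6) attacks row 1 at column 6 and diagonals 2, 10.
(6,3) attacks row 1 at column 3 and diagonals 8.
(7,10) attacks row 1 at column 10 and diagonals 4.
(9,1) attacks row 1 at column 1 and diagonals 9.
(10,5) attacks row 1 at column 5.
Attacked columns: {1, 2, 3, 4, 5, 6, 8, 9, 10}. Safe: {7}.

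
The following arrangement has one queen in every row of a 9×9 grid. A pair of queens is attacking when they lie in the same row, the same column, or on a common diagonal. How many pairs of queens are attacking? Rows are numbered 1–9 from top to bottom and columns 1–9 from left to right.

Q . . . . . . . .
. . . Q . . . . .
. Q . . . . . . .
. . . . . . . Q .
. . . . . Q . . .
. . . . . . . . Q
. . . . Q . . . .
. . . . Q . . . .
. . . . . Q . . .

Same column: (5,6)–(9,6) (column 6); (7,5)–(8,5) (column 5).
Same diagonal: (4,8)–(7,5) (|4−7| = |8−5| = 3); (6,9)–(9,6) (|6−9| = |9−6| = 3); (8,5)–(9,6) (|8−9| = |5−6| = 1).
Total attacking pairs: 5.

5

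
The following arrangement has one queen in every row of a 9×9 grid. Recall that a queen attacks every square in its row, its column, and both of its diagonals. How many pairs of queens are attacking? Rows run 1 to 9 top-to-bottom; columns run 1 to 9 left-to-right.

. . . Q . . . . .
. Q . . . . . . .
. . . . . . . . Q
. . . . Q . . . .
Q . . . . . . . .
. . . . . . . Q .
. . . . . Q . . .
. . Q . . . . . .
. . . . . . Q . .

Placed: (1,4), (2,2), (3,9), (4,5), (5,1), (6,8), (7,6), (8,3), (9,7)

0

All columns are distinct and no two queens satisfy |Δrow| = |Δcol|, so no pair attacks.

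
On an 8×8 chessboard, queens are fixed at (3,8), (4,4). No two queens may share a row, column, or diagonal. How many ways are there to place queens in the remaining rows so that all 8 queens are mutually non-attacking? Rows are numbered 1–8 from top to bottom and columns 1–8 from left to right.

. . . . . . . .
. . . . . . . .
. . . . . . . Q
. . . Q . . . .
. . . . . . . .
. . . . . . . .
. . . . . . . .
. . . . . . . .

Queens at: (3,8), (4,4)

3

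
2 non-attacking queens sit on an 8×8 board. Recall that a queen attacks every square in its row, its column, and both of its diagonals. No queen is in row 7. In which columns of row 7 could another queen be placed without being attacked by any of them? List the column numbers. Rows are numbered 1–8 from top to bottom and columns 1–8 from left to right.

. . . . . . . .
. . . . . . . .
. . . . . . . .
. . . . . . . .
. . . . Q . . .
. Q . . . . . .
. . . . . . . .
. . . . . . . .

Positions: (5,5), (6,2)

(5,5) attacks row 7 at column 5 and diagonals 3, 7.
(6,2) attacks row 7 at column 2 and diagonals 1, 3.
Attacked columns: {1, 2, 3, 5, 7}. Safe: {4, 6, 8}.

columns 4, 6, 8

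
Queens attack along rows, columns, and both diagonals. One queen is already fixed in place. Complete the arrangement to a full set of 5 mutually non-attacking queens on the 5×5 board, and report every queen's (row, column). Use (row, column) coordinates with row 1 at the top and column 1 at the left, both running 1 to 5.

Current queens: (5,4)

Row 1: attacked by (5,4)→{4}. Safe: 1, 2, 3, 5. Place at column 1.
Row 2: attacked by (1,1)→{1,2}; (5,4)→{1,4}. Safe: 3, 5. Place at column 3.
Row 3: attacked by (1,1)→{1,3}; (2,3)→{2,3,4}; (5,4)→{2,4}. Safe: 5. Place at column 5.
Row 4: attacked by (1,1)→{1,4}; (2,3)→{1,3,5}; (3,5)→{4,5}; (5,4)→{3,4,5}. Safe: 2. Place at column 2.
Columns [1, 3, 5, 2, 4], r−c [0, -1, -2, 2, 1], r+c [2, 5, 8, 6, 9] are all distinct, so no two queens attack.

(1,1) (2,3) (3,5) (4,2) (5,4)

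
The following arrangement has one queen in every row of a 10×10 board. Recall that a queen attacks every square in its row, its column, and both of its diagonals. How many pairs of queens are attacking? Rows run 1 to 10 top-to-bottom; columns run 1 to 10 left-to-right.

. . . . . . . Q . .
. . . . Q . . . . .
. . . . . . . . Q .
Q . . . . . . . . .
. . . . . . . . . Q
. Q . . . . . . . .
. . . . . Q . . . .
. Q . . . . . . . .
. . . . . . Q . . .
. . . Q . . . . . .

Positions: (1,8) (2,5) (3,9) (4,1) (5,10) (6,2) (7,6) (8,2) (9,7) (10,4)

2

Same column: (6,2)–(8,2) (column 2).
Same diagonal: (8,2)–(10,4) (|8−10| = |2−4| = 2).
Total attacking pairs: 2.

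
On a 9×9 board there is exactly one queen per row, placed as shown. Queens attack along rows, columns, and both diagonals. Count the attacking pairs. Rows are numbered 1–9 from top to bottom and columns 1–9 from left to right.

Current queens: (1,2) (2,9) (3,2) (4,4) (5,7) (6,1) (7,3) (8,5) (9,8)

Same column: (1,2)–(3,2) (column 2).
Same diagonal: (3,2)–(9,8) (|3−9| = |2−8| = 6).
Total attacking pairs: 2.

2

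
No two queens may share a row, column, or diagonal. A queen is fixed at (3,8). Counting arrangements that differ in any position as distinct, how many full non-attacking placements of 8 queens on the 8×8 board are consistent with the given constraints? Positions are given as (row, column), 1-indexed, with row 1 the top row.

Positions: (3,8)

16

Branch on row 1: col 1 → 2; col 2 → 1; col 3 → 4; col 4 → 4; col 5 → 4; col 7 → 1.
Sum: 2 + 1 + 4 + 4 + 4 + 1 = 16.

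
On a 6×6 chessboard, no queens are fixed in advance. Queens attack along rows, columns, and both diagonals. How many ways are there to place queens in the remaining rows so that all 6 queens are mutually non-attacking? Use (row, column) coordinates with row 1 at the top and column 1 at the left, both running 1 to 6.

Branch on row 1: col 1 → 0; col 2 → 1; col 3 → 1; col 4 → 1; col 5 → 1; col 6 → 0.
Sum: 0 + 1 + 1 + 1 + 1 + 0 = 4.
(This is the classic 6-queens count.)

4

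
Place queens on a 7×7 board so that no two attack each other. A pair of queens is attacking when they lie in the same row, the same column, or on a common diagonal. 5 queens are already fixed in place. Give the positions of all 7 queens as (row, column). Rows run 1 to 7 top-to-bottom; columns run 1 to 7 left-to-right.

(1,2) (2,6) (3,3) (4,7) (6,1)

Row 5: attacked by (1,2)→{2,6}; (2,6)→{3,6}; (3,3)→{1,3,5}; (4,7)→{6,7}; (6,1)→{1,2}. Safe: 4. Place at column 4.
Row 7: attacked by (1,2)→{2}; (2,6)→{1,6}; (3,3)→{3,7}; (4,7)→{4,7}; (5,4)→{2,4,6}; (6,1)→{1,2}. Safe: 5. Place at column 5.
Columns [2, 6, 3, 7, 4, 1, 5], r−c [-1, -4, 0, -3, 1, 5, 2], r+c [3, 8, 6, 11, 9, 7, 12] are all distinct, so no two queens attack.

(1,2) (2,6) (3,3) (4,7) (5,4) (6,1) (7,5)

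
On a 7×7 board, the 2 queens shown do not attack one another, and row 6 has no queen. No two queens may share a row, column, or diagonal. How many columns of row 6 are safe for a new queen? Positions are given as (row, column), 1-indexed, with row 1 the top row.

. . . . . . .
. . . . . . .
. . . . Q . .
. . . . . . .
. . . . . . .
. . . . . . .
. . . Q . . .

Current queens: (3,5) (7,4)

3

(3,5) attacks row 6 at column 5 and diagonals 2.
(7,4) attacks row 6 at column 4 and diagonals 3, 5.
Attacked columns: {2, 3, 4, 5}. Safe: {1, 6, 7}.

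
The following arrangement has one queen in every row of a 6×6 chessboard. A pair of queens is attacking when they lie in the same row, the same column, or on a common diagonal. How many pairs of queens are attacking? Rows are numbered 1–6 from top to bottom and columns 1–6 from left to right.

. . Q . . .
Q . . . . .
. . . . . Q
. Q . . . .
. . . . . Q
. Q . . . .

2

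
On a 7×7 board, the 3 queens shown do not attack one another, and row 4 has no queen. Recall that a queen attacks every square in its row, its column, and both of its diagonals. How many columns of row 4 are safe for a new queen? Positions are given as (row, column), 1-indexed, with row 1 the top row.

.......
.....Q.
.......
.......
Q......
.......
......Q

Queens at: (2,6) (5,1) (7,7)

2

(2,6) attacks row 4 at column 6 and diagonals 4.
(5,1) attacks row 4 at column 1 and diagonals 2.
(7,7) attacks row 4 at column 7 and diagonals 4.
Attacked columns: {1, 2, 4, 6, 7}. Safe: {3, 5}.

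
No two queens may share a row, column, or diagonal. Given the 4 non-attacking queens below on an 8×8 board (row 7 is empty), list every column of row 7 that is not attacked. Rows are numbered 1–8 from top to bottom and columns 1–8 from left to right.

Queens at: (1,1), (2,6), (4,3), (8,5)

columns 2, 8

(1,1) attacks row 7 at column 1 and diagonals 7.
(2,6) attacks row 7 at column 6 and diagonals 1.
(4,3) attacks row 7 at column 3 and diagonals 6.
(8,5) attacks row 7 at column 5 and diagonals 4, 6.
Attacked columns: {1, 3, 4, 5, 6, 7}. Safe: {2, 8}.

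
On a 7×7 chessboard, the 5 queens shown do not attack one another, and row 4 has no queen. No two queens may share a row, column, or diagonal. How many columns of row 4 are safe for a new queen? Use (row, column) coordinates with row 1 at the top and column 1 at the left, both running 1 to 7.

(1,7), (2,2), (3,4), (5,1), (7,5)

(1,7) attacks row 4 at column 7 and diagonals 4.
(2,2) attacks row 4 at column 2 and diagonals 4.
(3,4) attacks row 4 at column 4 and diagonals 3, 5.
(5,1) attacks row 4 at column 1 and diagonals 2.
(7,5) attacks row 4 at column 5 and diagonals 2.
Attacked columns: {1, 2, 3, 4, 5, 7}. Safe: {6}.

1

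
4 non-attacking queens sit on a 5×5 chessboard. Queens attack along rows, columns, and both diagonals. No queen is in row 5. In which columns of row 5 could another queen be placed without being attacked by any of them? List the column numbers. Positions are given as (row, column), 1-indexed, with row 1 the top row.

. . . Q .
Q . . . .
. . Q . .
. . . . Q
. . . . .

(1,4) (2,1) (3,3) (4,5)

columns 2

(1,4) attacks row 5 at column 4.
(2,1) attacks row 5 at column 1 and diagonals 4.
(3,3) attacks row 5 at column 3 and diagonals 1, 5.
(4,5) attacks row 5 at column 5 and diagonals 4.
Attacked columns: {1, 3, 4, 5}. Safe: {2}.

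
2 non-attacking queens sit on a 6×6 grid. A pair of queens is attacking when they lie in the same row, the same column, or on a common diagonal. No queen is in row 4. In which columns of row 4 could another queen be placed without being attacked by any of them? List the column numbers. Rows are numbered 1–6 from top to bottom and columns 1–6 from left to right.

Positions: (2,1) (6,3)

(2,1) attacks row 4 at column 1 and diagonals 3.
(6,3) attacks row 4 at column 3 and diagonals 1, 5.
Attacked columns: {1, 3, 5}. Safe: {2, 4, 6}.

columns 2, 4, 6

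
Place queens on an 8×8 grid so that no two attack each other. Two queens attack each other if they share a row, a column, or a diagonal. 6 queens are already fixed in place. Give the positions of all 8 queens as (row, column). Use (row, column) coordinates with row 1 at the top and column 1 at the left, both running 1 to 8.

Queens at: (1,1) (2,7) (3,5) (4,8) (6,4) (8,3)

(1,1) (2,7) (3,5) (4,8) (5,2) (6,4) (7,6) (8,3)

Row 5: attacked by (1,1)→{1,5}; (2,7)→{4,7}; (3,5)→{3,5,7}; (4,8)→{7,8}; (6,4)→{3,4,5}; (8,3)→{3,6}. Safe: 2. Place at column 2.
Row 7: attacked by (1,1)→{1,7}; (2,7)→{2,7}; (3,5)→{1,5}; (4,8)→{5,8}; (5,2)→{2,4}; (6,4)→{3,4,5}; (8,3)→{2,3,4}. Safe: 6. Place at column 6.
Columns [1, 7, 5, 8, 2, 4, 6, 3], r−c [0, -5, -2, -4, 3, 2, 1, 5], r+c [2, 9, 8, 12, 7, 10, 13, 11] are all distinct, so no two queens attack.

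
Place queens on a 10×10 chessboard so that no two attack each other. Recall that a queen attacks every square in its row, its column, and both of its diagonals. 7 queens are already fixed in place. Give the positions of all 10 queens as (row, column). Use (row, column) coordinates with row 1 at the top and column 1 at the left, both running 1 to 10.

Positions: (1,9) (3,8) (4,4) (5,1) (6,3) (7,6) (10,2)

Row 2: attacked by (1,9)→{8,9,10}; (3,8)→{7,8,9}; (4,4)→{2,4,6}; (5,1)→{1,4}; (6,3)→{3,7}; (7,6)→{1,6}; (10,2)→{2,10}. Safe: 5. Place at column 5.
Row 8: attacked by (1,9)→{2,9}; (2,5)→{5}; (3,8)→{3,8}; (4,4)→{4,8}; (5,1)→{1,4}; (6,3)→{1,3,5}; (7,6)→{5,6,7}; (10,2)→{2,4}. Safe: 10. Place at column 10.
Row 9: attacked by (1,9)→{1,9}; (2,5)→{5}; (3,8)→{2,8}; (4,4)→{4,9}; (5,1)→{1,5}; (6,3)→{3,6}; (7,6)→{4,6,8}; (8,10)→{9,10}; (10,2)→{1,2,3}. Safe: 7. Place at column 7.
Columns [9, 5, 8, 4, 1, 3, 6, 10, 7, 2], r−c [-8, -3, -5, 0, 4, 3, 1, -2, 2, 8], r+c [10, 7, 11, 8, 6, 9, 13, 18, 16, 12] are all distinct, so no two queens attack.

(1,9) (2,5) (3,8) (4,4) (5,1) (6,3) (7,6) (8,10) (9,7) (10,2)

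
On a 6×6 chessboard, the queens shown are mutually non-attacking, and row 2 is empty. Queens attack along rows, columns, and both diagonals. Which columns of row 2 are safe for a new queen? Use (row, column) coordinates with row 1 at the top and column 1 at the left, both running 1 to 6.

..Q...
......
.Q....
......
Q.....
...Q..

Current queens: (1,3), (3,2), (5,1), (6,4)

columns 5, 6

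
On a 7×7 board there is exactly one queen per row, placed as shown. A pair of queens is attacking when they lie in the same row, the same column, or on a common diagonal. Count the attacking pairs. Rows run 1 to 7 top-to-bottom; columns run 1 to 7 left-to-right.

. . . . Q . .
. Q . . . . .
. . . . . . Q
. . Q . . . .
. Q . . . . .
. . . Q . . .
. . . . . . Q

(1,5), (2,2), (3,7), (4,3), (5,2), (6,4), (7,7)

6

Same column: (2,2)–(5,2) (column 2); (3,7)–(7,7) (column 7).
Same diagonal: (1,5)–(3,7) (|1−3| = |5−7| = 2); (2,2)–(7,7) (|2−7| = |2−7| = 5); (3,7)–(6,4) (|3−6| = |7−4| = 3); (4,3)–(5,2) (|4−5| = |3−2| = 1).
Total attacking pairs: 6.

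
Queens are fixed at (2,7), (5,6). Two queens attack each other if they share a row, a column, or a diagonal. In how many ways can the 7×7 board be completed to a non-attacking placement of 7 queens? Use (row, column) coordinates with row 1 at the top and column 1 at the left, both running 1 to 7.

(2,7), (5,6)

Branch on row 1: col 1 → 0; col 3 → 1; col 4 → 1; col 5 → 1.
Sum: 0 + 1 + 1 + 1 = 3.

3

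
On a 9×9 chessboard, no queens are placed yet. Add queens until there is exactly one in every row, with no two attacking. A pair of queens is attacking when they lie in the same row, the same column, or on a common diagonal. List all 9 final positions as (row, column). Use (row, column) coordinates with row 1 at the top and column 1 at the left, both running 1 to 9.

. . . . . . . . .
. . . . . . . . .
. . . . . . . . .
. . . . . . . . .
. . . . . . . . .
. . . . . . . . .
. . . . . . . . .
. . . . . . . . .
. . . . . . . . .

(1,3) (2,8) (3,4) (4,7) (5,9) (6,2) (7,5) (8,1) (9,6)

Row 1: Safe: 1, 2, 3, 4, 5, 6, 7, 8, 9. Place at column 3.
Row 2: attacked by (1,3)→{2,3,4}. Safe: 1, 5, 6, 7, 8, 9. Place at column 8.
Row 3: attacked by (1,3)→{1,3,5}; (2,8)→{7,8,9}. Safe: 2, 4, 6. Place at column 4.
Row 4: attacked by (1,3)→{3,6}; (2,8)→{6,8}; (3,4)→{3,4,5}. Safe: 1, 2, 7, 9. Place at column 7.
Row 5: attacked by (1,3)→{3,7}; (2,8)→{5,8}; (3,4)→{2,4,6}; (4,7)→{6,7,8}. Safe: 1, 9. Place at column 9.
Row 6: attacked by (1,3)→{3,8}; (2,8)→{4,8}; (3,4)→{1,4,7}; (4,7)→{5,7,9}; (5,9)→{8,9}. Safe: 2, 6. Place at column 2.
Row 7: attacked by (1,3)→{3,9}; (2,8)→{3,8}; (3,4)→{4,8}; (4,7)→{4,7}; (5,9)→{7,9}; (6,2)→{1,2,3}. Safe: 5, 6. Place at column 5.
Row 8: attacked by (1,3)→{3}; (2,8)→{2,8}; (3,4)→{4,9}; (4,7)→{3,7}; (5,9)→{6,9}; (6,2)→{2,4}; (7,5)→{4,5,6}. Safe: 1. Place at column 1.
Row 9: attacked by (1,3)→{3}; (2,8)→{1,8}; (3,4)→{4}; (4,7)→{2,7}; (5,9)→{5,9}; (6,2)→{2,5}; (7,5)→{3,5,7}; (8,1)→{1,2}. Safe: 6. Place at column 6.
Columns [3, 8, 4, 7, 9, 2, 5, 1, 6], r−c [-2, -6, -1, -3, -4, 4, 2, 7, 3], r+c [4, 10, 7, 11, 14, 8, 12, 9, 15] are all distinct, so no two queens attack.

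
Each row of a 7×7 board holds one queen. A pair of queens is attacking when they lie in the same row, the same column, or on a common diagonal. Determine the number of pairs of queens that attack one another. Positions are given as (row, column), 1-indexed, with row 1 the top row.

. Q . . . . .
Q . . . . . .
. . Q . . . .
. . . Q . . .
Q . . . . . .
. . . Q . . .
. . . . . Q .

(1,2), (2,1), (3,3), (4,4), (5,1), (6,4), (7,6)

Same column: (2,1)–(5,1) (column 1); (4,4)–(6,4) (column 4).
Same diagonal: (1,2)–(2,1) (|1−2| = |2−1| = 1); (2,1)–(7,6) (|2−7| = |1−6| = 5); (3,3)–(4,4) (|3−4| = |3−4| = 1); (3,3)–(5,1) (|3−5| = |3−1| = 2).
Total attacking pairs: 6.

6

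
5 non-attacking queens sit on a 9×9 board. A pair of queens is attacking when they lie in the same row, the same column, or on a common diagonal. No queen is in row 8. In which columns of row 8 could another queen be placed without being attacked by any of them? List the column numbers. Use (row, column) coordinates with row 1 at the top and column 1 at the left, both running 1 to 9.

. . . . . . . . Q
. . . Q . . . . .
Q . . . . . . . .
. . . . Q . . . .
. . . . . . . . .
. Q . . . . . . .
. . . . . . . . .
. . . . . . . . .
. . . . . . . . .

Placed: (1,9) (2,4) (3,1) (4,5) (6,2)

columns 3, 7, 8

(1,9) attacks row 8 at column 9 and diagonals 2.
(2,4) attacks row 8 at column 4.
(3,1) attacks row 8 at column 1 and diagonals 6.
(4,5) attacks row 8 at column 5 and diagonals 1, 9.
(6,2) attacks row 8 at column 2 and diagonals 4.
Attacked columns: {1, 2, 4, 5, 6, 9}. Safe: {3, 7, 8}.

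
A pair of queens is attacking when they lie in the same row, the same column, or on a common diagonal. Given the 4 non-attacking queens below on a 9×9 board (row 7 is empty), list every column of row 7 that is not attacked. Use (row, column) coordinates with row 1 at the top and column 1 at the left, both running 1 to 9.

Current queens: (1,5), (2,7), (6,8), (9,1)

columns 4, 6

(1,5) attacks row 7 at column 5.
(2,7) attacks row 7 at column 7 and diagonals 2.
(6,8) attacks row 7 at column 8 and diagonals 7, 9.
(9,1) attacks row 7 at column 1 and diagonals 3.
Attacked columns: {1, 2, 3, 5, 7, 8, 9}. Safe: {4, 6}.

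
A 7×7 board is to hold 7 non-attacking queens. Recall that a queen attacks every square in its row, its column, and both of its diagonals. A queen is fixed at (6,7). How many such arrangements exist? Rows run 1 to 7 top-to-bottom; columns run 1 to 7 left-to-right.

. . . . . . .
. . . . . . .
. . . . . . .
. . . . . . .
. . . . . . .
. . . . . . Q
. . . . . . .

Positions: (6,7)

7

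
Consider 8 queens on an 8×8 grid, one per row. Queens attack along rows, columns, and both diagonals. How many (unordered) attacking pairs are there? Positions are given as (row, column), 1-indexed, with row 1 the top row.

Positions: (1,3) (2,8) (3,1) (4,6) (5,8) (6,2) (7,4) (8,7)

Same column: (2,8)–(5,8) (column 8).
Same diagonal: (1,3)–(3,1) (|1−3| = |3−1| = 2); (1,3)–(4,6) (|1−4| = |3−6| = 3); (2,8)–(4,6) (|2−4| = |8−6| = 2).
Total attacking pairs: 4.

4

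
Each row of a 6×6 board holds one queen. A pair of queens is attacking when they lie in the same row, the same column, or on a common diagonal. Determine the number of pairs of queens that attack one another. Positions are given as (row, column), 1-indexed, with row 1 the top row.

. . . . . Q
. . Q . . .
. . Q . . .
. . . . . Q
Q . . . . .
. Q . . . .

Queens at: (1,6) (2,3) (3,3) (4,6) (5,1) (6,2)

Same column: (1,6)–(4,6) (column 6); (2,3)–(3,3) (column 3).
Same diagonal: (3,3)–(5,1) (|3−5| = |3−1| = 2); (5,1)–(6,2) (|5−6| = |1−2| = 1).
Total attacking pairs: 4.

4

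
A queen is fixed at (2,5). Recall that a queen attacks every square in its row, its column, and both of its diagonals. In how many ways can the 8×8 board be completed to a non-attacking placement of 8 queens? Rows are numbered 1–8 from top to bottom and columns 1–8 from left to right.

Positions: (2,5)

8

Branch on row 1: col 1 → 1; col 2 → 2; col 3 → 4; col 7 → 1; col 8 → 0.
Sum: 1 + 2 + 4 + 1 + 0 = 8.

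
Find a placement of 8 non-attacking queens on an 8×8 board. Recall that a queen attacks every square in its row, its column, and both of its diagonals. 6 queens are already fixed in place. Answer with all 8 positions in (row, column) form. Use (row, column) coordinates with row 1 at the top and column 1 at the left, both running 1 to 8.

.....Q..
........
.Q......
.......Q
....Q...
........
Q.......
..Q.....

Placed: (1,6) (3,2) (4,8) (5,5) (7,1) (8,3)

Row 2: attacked by (1,6)→{5,6,7}; (3,2)→{1,2,3}; (4,8)→{6,8}; (5,5)→{2,5,8}; (7,1)→{1,6}; (8,3)→{3}. Safe: 4. Place at column 4.
Row 6: attacked by (1,6)→{1,6}; (2,4)→{4,8}; (3,2)→{2,5}; (4,8)→{6,8}; (5,5)→{4,5,6}; (7,1)→{1,2}; (8,3)→{1,3,5}. Safe: 7. Place at column 7.
Columns [6, 4, 2, 8, 5, 7, 1, 3], r−c [-5, -2, 1, -4, 0, -1, 6, 5], r+c [7, 6, 5, 12, 10, 13, 8, 11] are all distinct, so no two queens attack.

(1,6) (2,4) (3,2) (4,8) (5,5) (6,7) (7,1) (8,3)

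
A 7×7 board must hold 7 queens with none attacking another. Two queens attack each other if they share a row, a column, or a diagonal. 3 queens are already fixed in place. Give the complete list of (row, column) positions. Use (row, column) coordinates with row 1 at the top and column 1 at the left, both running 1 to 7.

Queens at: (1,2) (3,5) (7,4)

Row 2: attacked by (1,2)→{1,2,3}; (3,5)→{4,5,6}; (7,4)→{4}. Safe: 7. Place at column 7.
Row 4: attacked by (1,2)→{2,5}; (2,7)→{5,7}; (3,5)→{4,5,6}; (7,4)→{1,4,7}. Safe: 3. Place at column 3.
Row 5: attacked by (1,2)→{2,6}; (2,7)→{4,7}; (3,5)→{3,5,7}; (4,3)→{2,3,4}; (7,4)→{2,4,6}. Safe: 1. Place at column 1.
Row 6: attacked by (1,2)→{2,7}; (2,7)→{3,7}; (3,5)→{2,5}; (4,3)→{1,3,5}; (5,1)→{1,2}; (7,4)→{3,4,5}. Safe: 6. Place at column 6.
Columns [2, 7, 5, 3, 1, 6, 4], r−c [-1, -5, -2, 1, 4, 0, 3], r+c [3, 9, 8, 7, 6, 12, 11] are all distinct, so no two queens attack.

(1,2) (2,7) (3,5) (4,3) (5,1) (6,6) (7,4)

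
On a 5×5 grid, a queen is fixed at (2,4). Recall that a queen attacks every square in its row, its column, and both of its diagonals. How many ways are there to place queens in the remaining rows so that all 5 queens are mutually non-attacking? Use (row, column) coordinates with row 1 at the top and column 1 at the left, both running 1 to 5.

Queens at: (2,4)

Branch on row 1: col 1 → 1; col 2 → 1.
Sum: 1 + 1 = 2.

2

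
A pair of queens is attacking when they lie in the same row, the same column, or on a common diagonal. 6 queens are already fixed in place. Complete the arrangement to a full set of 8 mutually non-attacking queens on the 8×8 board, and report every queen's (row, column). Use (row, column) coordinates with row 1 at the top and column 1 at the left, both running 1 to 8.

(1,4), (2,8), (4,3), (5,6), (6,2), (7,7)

Row 3: attacked by (1,4)→{2,4,6}; (2,8)→{7,8}; (4,3)→{2,3,4}; (5,6)→{4,6,8}; (6,2)→{2,5}; (7,7)→{3,7}. Safe: 1. Place at column 1.
Row 8: attacked by (1,4)→{4}; (2,8)→{2,8}; (3,1)→{1,6}; (4,3)→{3,7}; (5,6)→{3,6}; (6,2)→{2,4}; (7,7)→{6,7,8}. Safe: 5. Place at column 5.
Columns [4, 8, 1, 3, 6, 2, 7, 5], r−c [-3, -6, 2, 1, -1, 4, 0, 3], r+c [5, 10, 4, 7, 11, 8, 14, 13] are all distinct, so no two queens attack.

(1,4) (2,8) (3,1) (4,3) (5,6) (6,2) (7,7) (8,5)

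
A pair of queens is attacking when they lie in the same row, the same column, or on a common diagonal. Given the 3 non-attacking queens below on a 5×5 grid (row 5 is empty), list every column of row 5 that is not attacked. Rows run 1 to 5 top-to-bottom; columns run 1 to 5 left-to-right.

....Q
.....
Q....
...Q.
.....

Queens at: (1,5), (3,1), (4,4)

columns 2

(1,5) attacks row 5 at column 5 and diagonals 1.
(3,1) attacks row 5 at column 1 and diagonals 3.
(4,4) attacks row 5 at column 4 and diagonals 3, 5.
Attacked columns: {1, 3, 4, 5}. Safe: {2}.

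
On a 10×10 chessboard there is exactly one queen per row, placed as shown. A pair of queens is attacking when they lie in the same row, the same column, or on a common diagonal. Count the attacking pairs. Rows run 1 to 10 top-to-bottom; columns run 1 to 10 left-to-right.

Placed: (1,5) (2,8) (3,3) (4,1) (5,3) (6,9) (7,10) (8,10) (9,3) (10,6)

Same column: (3,3)–(5,3) (column 3); (3,3)–(9,3) (column 3); (5,3)–(9,3) (column 3); (7,10)–(8,10) (column 10).
Same diagonal: (1,5)–(3,3) (|1−3| = |5−3| = 2); (6,9)–(7,10) (|6−7| = |9−10| = 1).
Total attacking pairs: 6.

6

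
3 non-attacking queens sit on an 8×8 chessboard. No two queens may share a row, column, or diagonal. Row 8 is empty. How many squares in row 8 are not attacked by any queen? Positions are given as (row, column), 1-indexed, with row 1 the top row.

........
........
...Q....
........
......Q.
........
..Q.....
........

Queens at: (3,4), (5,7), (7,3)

4

(3,4) attacks row 8 at column 4.
(5,7) attacks row 8 at column 7 and diagonals 4.
(7,3) attacks row 8 at column 3 and diagonals 2, 4.
Attacked columns: {2, 3, 4, 7}. Safe: {1, 5, 6, 8}.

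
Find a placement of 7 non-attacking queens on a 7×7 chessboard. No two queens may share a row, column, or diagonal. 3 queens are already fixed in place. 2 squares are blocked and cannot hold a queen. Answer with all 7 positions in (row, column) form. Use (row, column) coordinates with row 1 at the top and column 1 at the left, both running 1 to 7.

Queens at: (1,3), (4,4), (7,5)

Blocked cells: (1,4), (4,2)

(1,3) (2,7) (3,2) (4,4) (5,6) (6,1) (7,5)

Row 2: attacked by (1,3)→{2,3,4}; (4,4)→{2,4,6}; (7,5)→{5}. Safe: 1, 7. Place at column 7.
Row 3: attacked by (1,3)→{1,3,5}; (2,7)→{6,7}; (4,4)→{3,4,5}; (7,5)→{1,5}. Safe: 2. Place at column 2.
Row 5: attacked by (1,3)→{3,7}; (2,7)→{4,7}; (3,2)→{2,4}; (4,4)→{3,4,5}; (7,5)→{3,5,7}. Safe: 1, 6. Place at column 6.
Row 6: attacked by (1,3)→{3}; (2,7)→{3,7}; (3,2)→{2,5}; (4,4)→{2,4,6}; (5,6)→{5,6,7}; (7,5)→{4,5,6}. Safe: 1. Place at column 1.
Columns [3, 7, 2, 4, 6, 1, 5], r−c [-2, -5, 1, 0, -1, 5, 2], r+c [4, 9, 5, 8, 11, 7, 12] are all distinct, so no two queens attack.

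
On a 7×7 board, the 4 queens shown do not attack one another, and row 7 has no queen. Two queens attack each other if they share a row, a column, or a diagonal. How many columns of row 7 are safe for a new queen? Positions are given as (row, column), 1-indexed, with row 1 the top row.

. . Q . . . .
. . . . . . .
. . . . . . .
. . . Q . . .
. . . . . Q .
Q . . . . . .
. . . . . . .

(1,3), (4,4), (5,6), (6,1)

1

(1,3) attacks row 7 at column 3.
(4,4) attacks row 7 at column 4 and diagonals 1, 7.
(5,6) attacks row 7 at column 6 and diagonals 4.
(6,1) attacks row 7 at column 1 and diagonals 2.
Attacked columns: {1, 2, 3, 4, 6, 7}. Safe: {5}.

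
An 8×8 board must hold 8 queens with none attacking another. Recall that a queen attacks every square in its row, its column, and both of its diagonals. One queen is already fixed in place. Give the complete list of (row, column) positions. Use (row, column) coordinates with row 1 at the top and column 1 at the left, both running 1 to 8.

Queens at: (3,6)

(1,7) (2,2) (3,6) (4,3) (5,1) (6,4) (7,8) (8,5)

Row 1: attacked by (3,6)→{4,6,8}. Safe: 1, 2, 3, 5, 7. Place at column 7.
Row 2: attacked by (1,7)→{6,7,8}; (3,6)→{5,6,7}. Safe: 1, 2, 3, 4. Place at column 2.
Row 4: attacked by (1,7)→{4,7}; (2,2)→{2,4}; (3,6)→{5,6,7}. Safe: 1, 3, 8. Place at column 3.
Row 5: attacked by (1,7)→{3,7}; (2,2)→{2,5}; (3,6)→{4,6,8}; (4,3)→{2,3,4}. Safe: 1. Place at column 1.
Row 6: attacked by (1,7)→{2,7}; (2,2)→{2,6}; (3,6)→{3,6}; (4,3)→{1,3,5}; (5,1)→{1,2}. Safe: 4, 8. Place at column 4.
Row 7: attacked by (1,7)→{1,7}; (2,2)→{2,7}; (3,6)→{2,6}; (4,3)→{3,6}; (5,1)→{1,3}; (6,4)→{3,4,5}. Safe: 8. Place at column 8.
Row 8: attacked by (1,7)→{7}; (2,2)→{2,8}; (3,6)→{1,6}; (4,3)→{3,7}; (5,1)→{1,4}; (6,4)→{2,4,6}; (7,8)→{7,8}. Safe: 5. Place at column 5.
Columns [7, 2, 6, 3, 1, 4, 8, 5], r−c [-6, 0, -3, 1, 4, 2, -1, 3], r+c [8, 4, 9, 7, 6, 10, 15, 13] are all distinct, so no two queens attack.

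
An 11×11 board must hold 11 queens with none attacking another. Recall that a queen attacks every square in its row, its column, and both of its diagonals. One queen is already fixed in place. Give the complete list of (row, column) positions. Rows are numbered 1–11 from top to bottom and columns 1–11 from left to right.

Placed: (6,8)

(1,1) (2,9) (3,2) (4,5) (5,10) (6,8) (7,11) (8,4) (9,7) (10,3) (11,6)

Row 1: attacked by (6,8)→{3,8}. Safe: 1, 2, 4, 5, 6, 7, 9, 10, 11. Place at column 1.
Row 2: attacked by (1,1)→{1,2}; (6,8)→{4,8}. Safe: 3, 5, 6, 7, 9, 10, 11. Place at column 9.
Row 3: attacked by (1,1)→{1,3}; (2,9)→{8,9,10}; (6,8)→{5,8,11}. Safe: 2, 4, 6, 7. Place at column 2.
Row 4: attacked by (1,1)→{1,4}; (2,9)→{7,9,11}; (3,2)→{1,2,3}; (6,8)→{6,8,10}. Safe: 5. Place at column 5.
Row 5: attacked by (1,1)→{1,5}; (2,9)→{6,9}; (3,2)→{2,4}; (4,5)→{4,5,6}; (6,8)→{7,8,9}. Safe: 3, 10, 11. Place at column 10.
Row 7: attacked by (1,1)→{1,7}; (2,9)→{4,9}; (3,2)→{2,6}; (4,5)→{2,5,8}; (5,10)→{8,10}; (6,8)→{7,8,9}. Safe: 3, 11. Place at column 11.
Row 8: attacked by (1,1)→{1,8}; (2,9)→{3,9}; (3,2)→{2,7}; (4,5)→{1,5,9}; (5,10)→{7,10}; (6,8)→{6,8,10}; (7,11)→{10,11}. Safe: 4. Place at column 4.
Row 9: attacked by (1,1)→{1,9}; (2,9)→{2,9}; (3,2)→{2,8}; (4,5)→{5,10}; (5,10)→{6,10}; (6,8)→{5,8,11}; (7,11)→{9,11}; (8,4)→{3,4,5}. Safe: 7. Place at column 7.
Row 10: attacked by (1,1)→{1,10}; (2,9)→{1,9}; (3,2)→{2,9}; (4,5)→{5,11}; (5,10)→{5,10}; (6,8)→{4,8}; (7,11)→{8,11}; (8,4)→{2,4,6}; (9,7)→{6,7,8}. Safe: 3. Place at column 3.
Row 11: attacked by (1,1)→{1,11}; (2,9)→{9}; (3,2)→{2,10}; (4,5)→{5}; (5,10)→{4,10}; (6,8)→{3,8}; (7,11)→{7,11}; (8,4)→{1,4,7}; (9,7)→{5,7,9}; (10,3)→{2,3,4}. Safe: 6. Place at column 6.
Columns [1, 9, 2, 5, 10, 8, 11, 4, 7, 3, 6], r−c [0, -7, 1, -1, -5, -2, -4, 4, 2, 7, 5], r+c [2, 11, 5, 9, 15, 14, 18, 12, 16, 13, 17] are all distinct, so no two queens attack.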